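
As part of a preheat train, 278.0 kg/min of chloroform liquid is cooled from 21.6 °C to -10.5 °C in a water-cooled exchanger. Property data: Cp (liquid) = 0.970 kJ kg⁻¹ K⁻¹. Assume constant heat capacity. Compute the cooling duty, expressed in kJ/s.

Q = ṁ·Cp·ΔT = 278.0 × 0.970 × (-10.5 − 21.6) = -8656.1 kJ/min
Converting: 8656.1 / 60 s = 144.27 kW

Q_c = 144 kJ/s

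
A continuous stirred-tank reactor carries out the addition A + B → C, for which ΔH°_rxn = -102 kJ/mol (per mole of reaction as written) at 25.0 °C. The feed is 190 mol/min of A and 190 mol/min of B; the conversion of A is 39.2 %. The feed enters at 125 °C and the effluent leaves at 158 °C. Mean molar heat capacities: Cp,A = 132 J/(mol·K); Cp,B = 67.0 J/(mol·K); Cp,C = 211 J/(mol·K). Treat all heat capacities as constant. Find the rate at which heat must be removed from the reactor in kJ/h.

Extent of reaction ξ = 0.392 × 190 = 74.48 mol/min
Reaction term: ξ·ΔH°_rxn = 74.48 × -102 = -7597 kJ/min
Sensible, feed 125→25 °C: -3781 kJ/min
Outlet flows (mol/min): A 115.52, B 115.52, C 74.48
Sensible, products 25→158 °C: 5147.6 kJ/min
Q = ΔH = -6230.4 kJ/min = -103.84 kW
Heat removed = 373820 kJ/h

Q_out = 374000 kJ/h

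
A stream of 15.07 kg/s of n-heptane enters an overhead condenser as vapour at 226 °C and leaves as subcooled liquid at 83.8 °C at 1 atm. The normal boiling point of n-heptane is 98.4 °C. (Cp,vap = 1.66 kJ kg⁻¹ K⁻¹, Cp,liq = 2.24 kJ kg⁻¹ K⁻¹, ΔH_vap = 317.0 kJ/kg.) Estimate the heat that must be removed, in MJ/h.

Q_c = 30500 MJ/h

vapour 226→98.4 °C: -211.82 kJ/kg
condensation at 98.4 °C: -317 kJ/kg
liquid 98.4→83.8 °C: -32.704 kJ/kg
Δh = -211.82 + -317 + -32.704 = -561.52 kJ/kg
Q = ṁ·Δh = 15.07 kg/s × -561.52 kJ/kg = -8462.1 kJ/s
|Q| = 8462.1 kW = 30464 MJ/h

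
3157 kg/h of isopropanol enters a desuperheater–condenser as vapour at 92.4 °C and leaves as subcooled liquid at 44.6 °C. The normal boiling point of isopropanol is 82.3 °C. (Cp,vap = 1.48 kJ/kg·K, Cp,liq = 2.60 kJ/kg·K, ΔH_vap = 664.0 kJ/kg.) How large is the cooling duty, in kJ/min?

Q_c = 40900 kJ/min

vapour 92.4→82.3 °C: -14.948 kJ/kg
condensation at 82.3 °C: -664 kJ/kg
liquid 82.3→44.6 °C: -98.02 kJ/kg
Δh = -14.948 + -664 + -98.02 = -776.97 kJ/kg
Q = ṁ·Δh = 3157 kg/h × -776.97 kJ/kg = -2.4529e+06 kJ/h
|Q| = 681.36 kW = 40881 kJ/min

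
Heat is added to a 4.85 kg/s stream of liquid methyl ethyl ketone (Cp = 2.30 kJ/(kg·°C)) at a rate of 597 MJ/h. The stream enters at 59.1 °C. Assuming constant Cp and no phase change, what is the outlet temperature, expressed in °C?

Q = 597 MJ/h = 165.83 kJ/s
ΔT = Q/(ṁ·Cp) = 165.83/(4.85×2.30) = 14.866 K
T_out = 59.1 + 14.866 = 73.966 °C

T_out = 74.0 °C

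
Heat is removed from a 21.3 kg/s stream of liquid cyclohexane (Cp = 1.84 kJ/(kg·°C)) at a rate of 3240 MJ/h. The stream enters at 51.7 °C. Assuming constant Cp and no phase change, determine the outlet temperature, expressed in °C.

T_out = 28.7 °C

Q = 3240 MJ/h = 900 kJ/s
ΔT = Q/(ṁ·Cp) = 900/(21.3×1.84) = 22.964 K
T_out = 51.7 − 22.964 = 28.736 °C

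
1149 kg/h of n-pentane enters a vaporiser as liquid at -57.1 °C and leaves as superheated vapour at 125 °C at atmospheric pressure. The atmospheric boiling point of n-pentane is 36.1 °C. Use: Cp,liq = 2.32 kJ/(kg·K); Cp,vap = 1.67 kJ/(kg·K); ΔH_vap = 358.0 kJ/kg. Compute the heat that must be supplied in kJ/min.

liquid -57.1→36.1 °C: 216.22 kJ/kg
vaporisation at 36.1 °C: 358 kJ/kg
vapour 36.1→125 °C: 148.46 kJ/kg
Δh = 216.22 + 358 + 148.46 = 722.69 kJ/kg
Q = ṁ·Δh = 1149 kg/h × 722.69 kJ/kg = 830370 kJ/h
|Q| = 230.66 kW = 13839 kJ/min

Q = 13800 kJ/min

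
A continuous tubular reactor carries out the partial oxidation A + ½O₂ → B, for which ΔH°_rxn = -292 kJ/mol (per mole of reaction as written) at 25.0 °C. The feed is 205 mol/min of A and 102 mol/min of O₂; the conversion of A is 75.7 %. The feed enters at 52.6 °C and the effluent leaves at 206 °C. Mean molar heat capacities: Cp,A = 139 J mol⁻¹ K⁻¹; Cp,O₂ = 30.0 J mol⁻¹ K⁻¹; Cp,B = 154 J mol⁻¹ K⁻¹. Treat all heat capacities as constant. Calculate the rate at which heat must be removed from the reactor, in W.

Extent of reaction ξ = 0.757 × 205 = 155.19 mol/min
Reaction term: ξ·ΔH°_rxn = 155.19 × -292 = -45314 kJ/min
Sensible, feed 52.6→25 °C: -870.92 kJ/min
Outlet flows (mol/min): A 49.815, O₂ 24.407, B 155.19
Sensible, products 25→206 °C: 5711.5 kJ/min
Q = ΔH = -40473 kJ/min = -674.56 kW
Heat removed = 674560 W

Q_out = 675000 W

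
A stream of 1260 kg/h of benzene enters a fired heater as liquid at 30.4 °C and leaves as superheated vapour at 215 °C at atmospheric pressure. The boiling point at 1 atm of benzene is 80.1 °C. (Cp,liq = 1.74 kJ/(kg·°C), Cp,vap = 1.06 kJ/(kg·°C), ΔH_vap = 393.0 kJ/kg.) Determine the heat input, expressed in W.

liquid 30.4→80.1 °C: 86.478 kJ/kg
vaporisation at 80.1 °C: 393 kJ/kg
vapour 80.1→215 °C: 142.99 kJ/kg
Δh = 86.478 + 393 + 142.99 = 622.47 kJ/kg
Q = ṁ·Δh = 1260 kg/h × 622.47 kJ/kg = 784310 kJ/h
|Q| = 217.87 kW = 217870 W

Q = 218000 W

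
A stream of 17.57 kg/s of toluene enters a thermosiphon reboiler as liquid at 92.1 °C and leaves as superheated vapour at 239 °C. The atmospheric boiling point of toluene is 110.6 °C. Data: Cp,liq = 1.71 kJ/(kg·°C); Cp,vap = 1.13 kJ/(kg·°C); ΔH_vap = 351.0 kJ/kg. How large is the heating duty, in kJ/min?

liquid 92.1→110.6 °C: 31.635 kJ/kg
vaporisation at 110.6 °C: 351 kJ/kg
vapour 110.6→239 °C: 145.09 kJ/kg
Δh = 31.635 + 351 + 145.09 = 527.73 kJ/kg
Q = ṁ·Δh = 17.57 kg/s × 527.73 kJ/kg = 9272.2 kJ/s
|Q| = 9272.2 kW = 556330 kJ/min

Q = 556000 kJ/min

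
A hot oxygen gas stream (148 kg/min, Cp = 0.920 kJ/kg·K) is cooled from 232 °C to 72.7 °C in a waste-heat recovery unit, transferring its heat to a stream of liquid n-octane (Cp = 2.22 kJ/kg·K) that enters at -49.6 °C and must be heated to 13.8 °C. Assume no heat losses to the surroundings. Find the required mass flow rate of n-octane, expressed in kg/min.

Heat released by hot stream: Q = 148 × 0.920 × (232 − 72.7) = 21690 kJ/min
Energy balance on cold side (adiabatic exchanger): Q = ṁ_c·Cp_c·(T_c,out − T_c,in)
ṁ_c = 21690 / [2.22 × (13.8 − -49.6)] = 154.11 kg/min

ṁ_c = 154 kg/min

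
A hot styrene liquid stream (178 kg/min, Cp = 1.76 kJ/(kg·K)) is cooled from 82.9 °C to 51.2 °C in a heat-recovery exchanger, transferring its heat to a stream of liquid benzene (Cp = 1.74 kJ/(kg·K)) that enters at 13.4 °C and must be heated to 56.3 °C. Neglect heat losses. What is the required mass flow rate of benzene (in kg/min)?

ṁ_c = 133 kg/min

Heat released by hot stream: Q = 178 × 1.76 × (82.9 − 51.2) = 9931 kJ/min
Energy balance on cold side (adiabatic exchanger): Q = ṁ_c·Cp_c·(T_c,out − T_c,in)
ṁ_c = 9931 / [1.74 × (56.3 − 13.4)] = 133.04 kg/min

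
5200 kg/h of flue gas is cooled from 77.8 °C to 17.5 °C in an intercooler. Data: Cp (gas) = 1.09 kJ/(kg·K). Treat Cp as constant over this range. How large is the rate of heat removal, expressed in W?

Q_c = 94900 W

Q = ṁ·Cp·ΔT = 5200 × 1.09 × (17.5 − 77.8) = -341780 kJ/h
Converting: 341780 / 3600 s = 94.939 kW
Cooling duty = 94939 W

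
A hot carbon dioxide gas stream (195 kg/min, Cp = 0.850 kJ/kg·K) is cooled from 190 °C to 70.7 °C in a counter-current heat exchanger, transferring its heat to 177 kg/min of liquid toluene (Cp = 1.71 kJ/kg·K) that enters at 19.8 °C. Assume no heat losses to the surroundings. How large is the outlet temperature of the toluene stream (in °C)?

Heat released by hot stream: Q = 195 × 0.850 × (190 − 70.7) = 19774 kJ/min
Energy balance on cold side (adiabatic exchanger): Q = ṁ_c·Cp_c·(T_c,out − T_c,in)
T_c,out = 19.8 + 19774/(177 × 1.71) = 85.132 °C

T_c,out = 85.1 °C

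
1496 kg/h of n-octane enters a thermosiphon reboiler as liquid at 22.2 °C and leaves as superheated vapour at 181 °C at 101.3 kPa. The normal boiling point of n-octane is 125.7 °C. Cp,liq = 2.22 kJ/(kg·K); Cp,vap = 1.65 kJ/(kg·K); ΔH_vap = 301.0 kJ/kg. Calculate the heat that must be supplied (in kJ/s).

Q = 258 kJ/s

liquid 22.2→125.7 °C: 229.77 kJ/kg
vaporisation at 125.7 °C: 301 kJ/kg
vapour 125.7→181 °C: 91.245 kJ/kg
Δh = 229.77 + 301 + 91.245 = 622.01 kJ/kg
Q = ṁ·Δh = 1496 kg/h × 622.01 kJ/kg = 930530 kJ/h
|Q| = 258.48 kW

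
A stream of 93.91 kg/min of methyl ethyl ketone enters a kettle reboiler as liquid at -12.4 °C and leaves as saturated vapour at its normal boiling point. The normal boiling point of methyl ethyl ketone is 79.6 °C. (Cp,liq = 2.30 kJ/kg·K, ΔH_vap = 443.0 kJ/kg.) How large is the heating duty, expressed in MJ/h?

liquid -12.4→79.6 °C: 211.6 kJ/kg
vaporisation at 79.6 °C: 443 kJ/kg
Δh = 211.6 + 443 = 654.6 kJ/kg
Q = ṁ·Δh = 93.91 kg/min × 654.6 kJ/kg = 61473 kJ/min
|Q| = 1024.6 kW = 3688.4 MJ/h

Q = 3690 MJ/h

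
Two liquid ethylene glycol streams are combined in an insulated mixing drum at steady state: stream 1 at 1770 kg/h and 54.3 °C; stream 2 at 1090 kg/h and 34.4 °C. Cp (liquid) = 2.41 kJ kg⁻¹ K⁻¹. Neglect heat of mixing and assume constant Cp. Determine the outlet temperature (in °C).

No heat crosses the boundary, so H_out = H_in.
T_out = Σ ṁᵢCp,ᵢTᵢ / Σ ṁᵢCp,ᵢ
      = 321990 / 6892.6 = 46.716 °C

T_out = 46.7 °C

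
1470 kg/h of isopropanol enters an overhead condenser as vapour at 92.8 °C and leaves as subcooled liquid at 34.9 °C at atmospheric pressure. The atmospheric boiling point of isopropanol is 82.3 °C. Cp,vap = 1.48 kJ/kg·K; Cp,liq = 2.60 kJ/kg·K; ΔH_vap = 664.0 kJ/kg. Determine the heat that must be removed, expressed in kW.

Q_c = 328 kW

vapour 92.8→82.3 °C: -15.54 kJ/kg
condensation at 82.3 °C: -664 kJ/kg
liquid 82.3→34.9 °C: -123.24 kJ/kg
Δh = -15.54 + -664 + -123.24 = -802.78 kJ/kg
Q = ṁ·Δh = 1470 kg/h × -802.78 kJ/kg = -1.1801e+06 kJ/h
|Q| = 327.8 kW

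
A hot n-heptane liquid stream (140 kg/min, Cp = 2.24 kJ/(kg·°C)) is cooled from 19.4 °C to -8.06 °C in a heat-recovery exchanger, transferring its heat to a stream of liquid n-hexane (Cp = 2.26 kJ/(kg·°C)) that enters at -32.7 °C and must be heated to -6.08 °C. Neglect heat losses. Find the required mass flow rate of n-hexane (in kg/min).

Heat released by hot stream: Q = 140 × 2.24 × (19.4 − -8.06) = 8611.5 kJ/min
Energy balance on cold side (adiabatic exchanger): Q = ṁ_c·Cp_c·(T_c,out − T_c,in)
ṁ_c = 8611.5 / [2.26 × (-6.08 − -32.7)] = 143.14 kg/min

ṁ_c = 143 kg/min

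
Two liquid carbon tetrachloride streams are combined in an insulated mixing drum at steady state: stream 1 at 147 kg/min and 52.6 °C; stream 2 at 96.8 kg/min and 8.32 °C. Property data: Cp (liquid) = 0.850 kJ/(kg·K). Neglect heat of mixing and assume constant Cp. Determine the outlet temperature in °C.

Adiabatic, steady state ⇒ Σ ṁᵢCp,ᵢ(T_out − Tᵢ) = 0
Σ ṁᵢCp,ᵢTᵢ = 147×0.850×52.6 + 96.8×0.850×8.32 = 7256.9
Σ ṁᵢCp,ᵢ = 147×0.850 + 96.8×0.850 = 207.23
T_out = 7256.9 / 207.23 = 35.019 °C

T_out = 35.0 °C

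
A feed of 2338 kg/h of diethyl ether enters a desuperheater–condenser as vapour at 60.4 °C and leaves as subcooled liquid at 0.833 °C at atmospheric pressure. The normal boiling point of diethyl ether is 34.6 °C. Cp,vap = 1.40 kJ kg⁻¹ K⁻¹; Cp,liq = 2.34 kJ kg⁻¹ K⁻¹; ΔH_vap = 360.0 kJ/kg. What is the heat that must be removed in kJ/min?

Q_c = 18500 kJ/min

vapour 60.4→34.6 °C: -36.12 kJ/kg
condensation at 34.6 °C: -360 kJ/kg
liquid 34.6→0.833 °C: -79.015 kJ/kg
Δh = -36.12 + -360 + -79.015 = -475.13 kJ/kg
Q = ṁ·Δh = 2338 kg/h × -475.13 kJ/kg = -1.1109e+06 kJ/h
|Q| = 308.57 kW = 18514 kJ/min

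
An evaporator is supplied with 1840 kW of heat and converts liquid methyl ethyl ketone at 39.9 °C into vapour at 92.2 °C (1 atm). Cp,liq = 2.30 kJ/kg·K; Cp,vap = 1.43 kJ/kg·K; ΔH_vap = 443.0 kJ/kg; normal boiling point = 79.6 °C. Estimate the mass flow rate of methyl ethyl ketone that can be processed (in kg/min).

ṁ = 200 kg/min

Δh = 2.30×(79.6−39.9) + 443.0 + 1.43×(92.2−79.6) = 552.33 kJ/kg
Q = 1840 kW = 1840 kJ/s = 110400 kJ/min
ṁ = Q/Δh = 110400 / 552.33 = 199.88 kg/min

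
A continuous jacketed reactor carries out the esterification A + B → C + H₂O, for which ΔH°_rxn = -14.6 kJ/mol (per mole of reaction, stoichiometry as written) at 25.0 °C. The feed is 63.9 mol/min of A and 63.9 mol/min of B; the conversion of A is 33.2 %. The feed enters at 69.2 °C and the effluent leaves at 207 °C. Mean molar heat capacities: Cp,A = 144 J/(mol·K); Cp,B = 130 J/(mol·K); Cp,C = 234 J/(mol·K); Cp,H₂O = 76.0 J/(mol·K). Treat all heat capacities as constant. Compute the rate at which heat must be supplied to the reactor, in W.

Extent of reaction ξ = 0.332 × 63.9 = 21.215 mol/min
Reaction term: ξ·ΔH°_rxn = 21.215 × -14.6 = -309.74 kJ/min
Sensible, feed 69.2→25 °C: -773.88 kJ/min
Outlet flows (mol/min): A 42.685, B 42.685, C 21.215, H₂O 21.215
Sensible, products 25→207 °C: 3325.6 kJ/min
Q = ΔH = 2241.9 kJ/min = 37.366 kW
Heat supplied = 37366 W

Q_in = 37400 W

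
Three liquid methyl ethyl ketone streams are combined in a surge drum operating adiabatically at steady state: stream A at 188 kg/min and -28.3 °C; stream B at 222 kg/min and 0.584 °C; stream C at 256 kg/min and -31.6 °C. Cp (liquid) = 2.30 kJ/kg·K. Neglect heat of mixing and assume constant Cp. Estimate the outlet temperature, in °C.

No heat crosses the boundary, so H_out = H_in.
T_out = Σ ṁᵢCp,ᵢTᵢ / Σ ṁᵢCp,ᵢ
      = -30545 / 1531.8 = -19.94 °C

T_out = -19.9 °C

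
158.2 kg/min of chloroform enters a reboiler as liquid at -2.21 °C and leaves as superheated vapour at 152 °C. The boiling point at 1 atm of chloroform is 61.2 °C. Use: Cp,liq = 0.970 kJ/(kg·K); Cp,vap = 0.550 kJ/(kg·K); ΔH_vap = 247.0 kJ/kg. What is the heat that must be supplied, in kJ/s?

liquid -2.21→61.2 °C: 61.508 kJ/kg
vaporisation at 61.2 °C: 247 kJ/kg
vapour 61.2→152 °C: 49.94 kJ/kg
Δh = 61.508 + 247 + 49.94 = 358.45 kJ/kg
Q = ṁ·Δh = 158.2 kg/min × 358.45 kJ/kg = 56706 kJ/min
|Q| = 945.11 kW

Q = 945 kJ/s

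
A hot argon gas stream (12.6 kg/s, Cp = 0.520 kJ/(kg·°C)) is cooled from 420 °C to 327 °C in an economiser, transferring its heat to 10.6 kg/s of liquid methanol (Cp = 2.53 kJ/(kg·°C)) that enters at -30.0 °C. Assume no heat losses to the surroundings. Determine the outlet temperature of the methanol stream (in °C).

T_c,out = -7.28 °C

Heat released by hot stream: Q = 12.6 × 0.520 × (420 − 327) = 609.34 kJ/s
Energy balance on cold side (adiabatic exchanger): Q = ṁ_c·Cp_c·(T_c,out − T_c,in)
T_c,out = -30.0 + 609.34/(10.6 × 2.53) = -7.2788 °C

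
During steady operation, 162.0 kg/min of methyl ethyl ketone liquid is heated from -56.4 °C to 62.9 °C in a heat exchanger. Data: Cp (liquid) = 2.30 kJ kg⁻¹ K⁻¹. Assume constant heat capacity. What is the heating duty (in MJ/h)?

Q = ṁ·Cp·ΔT = 162.0 × 2.30 × (62.9 − -56.4) = 44451 kJ/min
Converting: 44451 / 60 s = 740.85 kW
Heating duty = 2667.1 MJ/h

Q = 2670 MJ/h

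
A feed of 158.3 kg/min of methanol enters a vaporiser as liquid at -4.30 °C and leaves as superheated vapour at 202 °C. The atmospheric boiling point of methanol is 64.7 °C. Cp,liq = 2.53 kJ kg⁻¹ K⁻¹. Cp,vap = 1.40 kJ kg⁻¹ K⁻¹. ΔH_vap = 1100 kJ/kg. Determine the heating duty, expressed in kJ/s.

liquid -4.30→64.7 °C: 174.57 kJ/kg
vaporisation at 64.7 °C: 1100 kJ/kg
vapour 64.7→202 °C: 192.22 kJ/kg
Δh = 174.57 + 1100 + 192.22 = 1466.8 kJ/kg
Q = ṁ·Δh = 158.3 kg/min × 1466.8 kJ/kg = 232190 kJ/min
|Q| = 3869.9 kW

Q = 3870 kJ/s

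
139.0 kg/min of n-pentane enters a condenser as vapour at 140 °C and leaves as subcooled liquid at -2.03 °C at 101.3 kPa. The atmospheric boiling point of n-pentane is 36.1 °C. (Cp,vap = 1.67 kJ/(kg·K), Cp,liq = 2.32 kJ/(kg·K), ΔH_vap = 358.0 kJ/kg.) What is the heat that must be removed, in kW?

Q_c = 1440 kW

vapour 140→36.1 °C: -173.51 kJ/kg
condensation at 36.1 °C: -358 kJ/kg
liquid 36.1→-2.03 °C: -88.462 kJ/kg
Δh = -173.51 + -358 + -88.462 = -619.97 kJ/kg
Q = ṁ·Δh = 139.0 kg/min × -619.97 kJ/kg = -86176 kJ/min
|Q| = 1436.3 kW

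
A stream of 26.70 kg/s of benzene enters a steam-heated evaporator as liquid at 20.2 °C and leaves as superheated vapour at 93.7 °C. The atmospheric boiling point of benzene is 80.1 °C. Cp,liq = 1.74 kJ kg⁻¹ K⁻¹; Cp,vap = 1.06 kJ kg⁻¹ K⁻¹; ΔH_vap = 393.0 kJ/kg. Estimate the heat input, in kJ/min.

Q = 820000 kJ/min

liquid 20.2→80.1 °C: 104.23 kJ/kg
vaporisation at 80.1 °C: 393 kJ/kg
vapour 80.1→93.7 °C: 14.416 kJ/kg
Δh = 104.23 + 393 + 14.416 = 511.64 kJ/kg
Q = ṁ·Δh = 26.70 kg/s × 511.64 kJ/kg = 13661 kJ/s
|Q| = 13661 kW = 819650 kJ/min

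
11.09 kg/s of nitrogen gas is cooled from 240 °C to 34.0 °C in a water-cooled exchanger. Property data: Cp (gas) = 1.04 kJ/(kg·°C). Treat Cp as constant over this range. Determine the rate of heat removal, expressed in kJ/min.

Q = ṁ·Cp·ΔT = 11.09 × 1.04 × (34.0 − 240) = -2375.9 kJ/s
Cooling duty = 142560 kJ/min

Q_c = 143000 kJ/min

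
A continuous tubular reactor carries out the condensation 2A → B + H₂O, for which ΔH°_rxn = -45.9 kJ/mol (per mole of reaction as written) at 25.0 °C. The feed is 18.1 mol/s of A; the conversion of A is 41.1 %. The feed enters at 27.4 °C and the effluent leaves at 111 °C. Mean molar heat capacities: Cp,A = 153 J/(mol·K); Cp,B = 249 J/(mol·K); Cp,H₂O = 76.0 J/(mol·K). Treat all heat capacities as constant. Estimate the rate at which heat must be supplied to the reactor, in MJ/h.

Extent of reaction ξ = 0.411 × 18.1 / 2 = 3.7195 mol/s
Reaction term: ξ·ΔH°_rxn = 3.7195 × -45.9 = -170.73 kJ/s
Sensible, feed 27.4→25 °C: -6.6463 kJ/s
Outlet flows (mol/s): A 10.661, B 3.7195, H₂O 3.7195
Sensible, products 25→111 °C: 244.24 kJ/s
Q = ΔH = 66.864 kJ/s = 66.864 kW
Heat supplied = 240.71 MJ/h

Q_in = 241 MJ/h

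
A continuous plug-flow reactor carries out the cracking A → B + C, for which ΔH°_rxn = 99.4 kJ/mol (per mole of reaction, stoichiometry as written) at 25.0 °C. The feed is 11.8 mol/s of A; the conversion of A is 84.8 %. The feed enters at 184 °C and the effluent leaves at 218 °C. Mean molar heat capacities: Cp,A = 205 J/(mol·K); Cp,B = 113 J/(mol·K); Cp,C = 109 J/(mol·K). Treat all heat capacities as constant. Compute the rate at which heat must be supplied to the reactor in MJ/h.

Extent of reaction ξ = 0.848 × 11.8 = 10.006 mol/s
Reaction term: ξ·ΔH°_rxn = 10.006 × 99.4 = 994.64 kJ/s
Sensible, feed 184→25 °C: -384.62 kJ/s
Outlet flows (mol/s): A 1.7936, B 10.006, C 10.006
Sensible, products 25→218 °C: 499.7 kJ/s
Q = ΔH = 1109.7 kJ/s = 1109.7 kW
Heat supplied = 3995 MJ/h

Q_in = 3990 MJ/h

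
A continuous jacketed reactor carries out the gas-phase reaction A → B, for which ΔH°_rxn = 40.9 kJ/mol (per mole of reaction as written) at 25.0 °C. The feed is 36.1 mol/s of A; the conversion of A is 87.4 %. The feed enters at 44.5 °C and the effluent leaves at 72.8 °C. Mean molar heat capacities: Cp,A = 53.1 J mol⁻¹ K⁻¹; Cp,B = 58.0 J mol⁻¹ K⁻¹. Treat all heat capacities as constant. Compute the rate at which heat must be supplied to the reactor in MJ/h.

Extent of reaction ξ = 0.874 × 36.1 = 31.551 mol/s
Reaction term: ξ·ΔH°_rxn = 31.551 × 40.9 = 1290.5 kJ/s
Sensible, feed 44.5→25 °C: -37.38 kJ/s
Outlet flows (mol/s): A 4.5486, B 31.551
Sensible, products 25→72.8 °C: 99.018 kJ/s
Q = ΔH = 1352.1 kJ/s = 1352.1 kW
Heat supplied = 4867.5 MJ/h

Q_in = 4870 MJ/h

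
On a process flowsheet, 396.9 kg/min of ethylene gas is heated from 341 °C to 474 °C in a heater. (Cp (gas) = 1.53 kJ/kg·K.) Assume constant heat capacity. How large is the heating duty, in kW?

Q = 1350 kW

Q = ṁ·Cp·ΔT = 396.9 × 1.53 × (474 − 341) = 80765 kJ/min
Converting: 80765 / 60 s = 1346.1 kW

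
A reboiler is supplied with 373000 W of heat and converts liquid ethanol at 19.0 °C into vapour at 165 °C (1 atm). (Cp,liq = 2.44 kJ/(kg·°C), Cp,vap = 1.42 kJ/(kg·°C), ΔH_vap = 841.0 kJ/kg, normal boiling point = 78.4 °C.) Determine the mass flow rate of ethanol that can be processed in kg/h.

Δh = 2.44×(78.4−19.0) + 841.0 + 1.42×(165−78.4) = 1108.9 kJ/kg
Q = 373000 W = 373 kJ/s = 1.3428e+06 kJ/h
ṁ = Q/Δh = 1.3428e+06 / 1108.9 = 1210.9 kg/h

ṁ = 1210 kg/h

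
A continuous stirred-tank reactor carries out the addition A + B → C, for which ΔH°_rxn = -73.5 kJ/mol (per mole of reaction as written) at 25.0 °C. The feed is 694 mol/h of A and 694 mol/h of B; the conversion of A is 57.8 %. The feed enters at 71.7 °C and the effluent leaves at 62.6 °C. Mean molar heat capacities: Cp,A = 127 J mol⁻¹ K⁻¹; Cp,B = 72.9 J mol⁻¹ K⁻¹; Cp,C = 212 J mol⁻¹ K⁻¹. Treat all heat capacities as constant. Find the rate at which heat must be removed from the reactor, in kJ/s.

Q_out = 8.49 kJ/s

Extent of reaction ξ = 0.578 × 694 = 401.13 mol/h
Reaction term: ξ·ΔH°_rxn = 401.13 × -73.5 = -29483 kJ/h
Sensible, feed 71.7→25 °C: -6478.7 kJ/h
Outlet flows (mol/h): A 292.87, B 292.87, C 401.13
Sensible, products 25→62.6 °C: 5398.8 kJ/h
Q = ΔH = -30563 kJ/h = -8.4898 kW
Heat removed = 8.4898 kJ/s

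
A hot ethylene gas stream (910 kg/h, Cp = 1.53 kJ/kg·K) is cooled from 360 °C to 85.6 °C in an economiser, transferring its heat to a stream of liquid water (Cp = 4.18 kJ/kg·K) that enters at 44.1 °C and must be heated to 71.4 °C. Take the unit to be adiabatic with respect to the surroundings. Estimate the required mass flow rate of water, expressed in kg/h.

Heat released by hot stream: Q = 910 × 1.53 × (360 − 85.6) = 382050 kJ/h
Energy balance on cold side (adiabatic exchanger): Q = ṁ_c·Cp_c·(T_c,out − T_c,in)
ṁ_c = 382050 / [4.18 × (71.4 − 44.1)] = 3347.9 kg/h

ṁ_c = 3350 kg/h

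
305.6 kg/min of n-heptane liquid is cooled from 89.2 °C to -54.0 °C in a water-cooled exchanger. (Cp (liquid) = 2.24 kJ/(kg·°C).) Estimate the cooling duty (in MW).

Q = ṁ·Cp·ΔT = 305.6 × 2.24 × (-54.0 − 89.2) = -98027 kJ/min
Converting: 98027 / 60 s = 1633.8 kW
Cooling duty = 1.6338 MW

Q_c = 1.63 MW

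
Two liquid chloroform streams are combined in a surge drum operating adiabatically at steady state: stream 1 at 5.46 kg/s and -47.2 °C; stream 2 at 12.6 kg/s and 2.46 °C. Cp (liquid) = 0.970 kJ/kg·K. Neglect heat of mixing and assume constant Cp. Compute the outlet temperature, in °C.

No heat crosses the boundary, so H_out = H_in.
T_out = Σ ṁᵢCp,ᵢTᵢ / Σ ṁᵢCp,ᵢ
      = -219.91 / 17.518 = -12.553 °C

T_out = -12.6 °C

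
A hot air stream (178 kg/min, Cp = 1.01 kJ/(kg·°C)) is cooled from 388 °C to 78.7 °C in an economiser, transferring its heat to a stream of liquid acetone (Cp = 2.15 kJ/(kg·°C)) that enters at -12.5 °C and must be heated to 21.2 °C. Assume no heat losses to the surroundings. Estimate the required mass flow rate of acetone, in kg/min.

ṁ_c = 767 kg/min

Heat released by hot stream: Q = 178 × 1.01 × (388 − 78.7) = 55606 kJ/min
Energy balance on cold side (adiabatic exchanger): Q = ṁ_c·Cp_c·(T_c,out − T_c,in)
ṁ_c = 55606 / [2.15 × (21.2 − -12.5)] = 767.46 kg/min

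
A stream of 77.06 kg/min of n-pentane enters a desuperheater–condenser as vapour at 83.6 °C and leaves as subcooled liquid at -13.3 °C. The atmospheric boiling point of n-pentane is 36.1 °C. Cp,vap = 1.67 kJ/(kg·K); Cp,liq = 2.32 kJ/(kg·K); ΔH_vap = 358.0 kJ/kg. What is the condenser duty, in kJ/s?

vapour 83.6→36.1 °C: -79.325 kJ/kg
condensation at 36.1 °C: -358 kJ/kg
liquid 36.1→-13.3 °C: -114.61 kJ/kg
Δh = -79.325 + -358 + -114.61 = -551.93 kJ/kg
Q = ṁ·Δh = 77.06 kg/min × -551.93 kJ/kg = -42532 kJ/min
|Q| = 708.87 kW

Q_c = 709 kJ/s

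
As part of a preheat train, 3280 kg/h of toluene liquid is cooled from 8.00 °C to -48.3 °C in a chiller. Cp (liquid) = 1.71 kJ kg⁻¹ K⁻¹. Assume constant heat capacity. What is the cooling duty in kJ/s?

Q = ṁ·Cp·ΔT = 3280 × 1.71 × (-48.3 − 8.00) = -315780 kJ/h
Converting: 315780 / 3600 s = 87.715 kW

Q_c = 87.7 kJ/s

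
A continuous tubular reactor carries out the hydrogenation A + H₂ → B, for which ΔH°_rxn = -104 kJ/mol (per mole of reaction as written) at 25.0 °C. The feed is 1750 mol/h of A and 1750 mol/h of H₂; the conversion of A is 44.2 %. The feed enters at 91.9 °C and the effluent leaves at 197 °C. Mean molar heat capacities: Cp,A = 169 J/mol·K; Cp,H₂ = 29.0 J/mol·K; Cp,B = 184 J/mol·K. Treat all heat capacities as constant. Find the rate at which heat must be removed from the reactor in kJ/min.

Q_out = 765 kJ/min

Extent of reaction ξ = 0.442 × 1750 = 773.5 mol/h
Reaction term: ξ·ΔH°_rxn = 773.5 × -104 = -80444 kJ/h
Sensible, feed 91.9→25 °C: -23181 kJ/h
Outlet flows (mol/h): A 976.5, H₂ 976.5, B 773.5
Sensible, products 25→197 °C: 57735 kJ/h
Q = ΔH = -45889 kJ/h = -12.747 kW
Heat removed = 764.82 kJ/min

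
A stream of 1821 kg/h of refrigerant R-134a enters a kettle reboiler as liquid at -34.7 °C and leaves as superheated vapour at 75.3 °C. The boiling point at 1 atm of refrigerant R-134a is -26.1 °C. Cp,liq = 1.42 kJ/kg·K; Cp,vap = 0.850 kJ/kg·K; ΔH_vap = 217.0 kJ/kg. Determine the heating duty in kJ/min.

liquid -34.7→-26.1 °C: 12.212 kJ/kg
vaporisation at -26.1 °C: 217 kJ/kg
vapour -26.1→75.3 °C: 86.19 kJ/kg
Δh = 12.212 + 217 + 86.19 = 315.4 kJ/kg
Q = ṁ·Δh = 1821 kg/h × 315.4 kJ/kg = 574350 kJ/h
|Q| = 159.54 kW = 9572.5 kJ/min

Q = 9570 kJ/min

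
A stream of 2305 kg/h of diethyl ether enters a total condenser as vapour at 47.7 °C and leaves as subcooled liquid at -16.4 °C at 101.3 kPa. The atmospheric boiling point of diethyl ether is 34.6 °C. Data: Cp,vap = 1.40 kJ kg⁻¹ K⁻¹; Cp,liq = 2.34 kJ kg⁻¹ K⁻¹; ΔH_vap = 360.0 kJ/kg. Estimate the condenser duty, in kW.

Q_c = 319 kW

vapour 47.7→34.6 °C: -18.34 kJ/kg
condensation at 34.6 °C: -360 kJ/kg
liquid 34.6→-16.4 °C: -119.34 kJ/kg
Δh = -18.34 + -360 + -119.34 = -497.68 kJ/kg
Q = ṁ·Δh = 2305 kg/h × -497.68 kJ/kg = -1.1472e+06 kJ/h
|Q| = 318.65 kW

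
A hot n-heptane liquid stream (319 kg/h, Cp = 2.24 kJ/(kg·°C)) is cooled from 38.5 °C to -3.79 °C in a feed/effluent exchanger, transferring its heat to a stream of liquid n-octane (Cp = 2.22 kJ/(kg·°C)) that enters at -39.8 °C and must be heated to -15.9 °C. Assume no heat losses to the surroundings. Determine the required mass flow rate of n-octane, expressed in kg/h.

ṁ_c = 570 kg/h

Heat released by hot stream: Q = 319 × 2.24 × (38.5 − -3.79) = 30219 kJ/h
Energy balance on cold side (adiabatic exchanger): Q = ṁ_c·Cp_c·(T_c,out − T_c,in)
ṁ_c = 30219 / [2.22 × (-15.9 − -39.8)] = 569.54 kg/h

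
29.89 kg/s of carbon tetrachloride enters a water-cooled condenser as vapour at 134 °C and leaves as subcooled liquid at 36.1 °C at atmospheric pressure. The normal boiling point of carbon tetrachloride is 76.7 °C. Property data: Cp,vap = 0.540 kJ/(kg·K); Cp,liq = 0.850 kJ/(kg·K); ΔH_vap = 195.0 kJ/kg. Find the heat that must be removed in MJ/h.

Q_c = 28000 MJ/h

vapour 134→76.7 °C: -30.942 kJ/kg
condensation at 76.7 °C: -195 kJ/kg
liquid 76.7→36.1 °C: -34.51 kJ/kg
Δh = -30.942 + -195 + -34.51 = -260.45 kJ/kg
Q = ṁ·Δh = 29.89 kg/s × -260.45 kJ/kg = -7784.9 kJ/s
|Q| = 7784.9 kW = 28026 MJ/h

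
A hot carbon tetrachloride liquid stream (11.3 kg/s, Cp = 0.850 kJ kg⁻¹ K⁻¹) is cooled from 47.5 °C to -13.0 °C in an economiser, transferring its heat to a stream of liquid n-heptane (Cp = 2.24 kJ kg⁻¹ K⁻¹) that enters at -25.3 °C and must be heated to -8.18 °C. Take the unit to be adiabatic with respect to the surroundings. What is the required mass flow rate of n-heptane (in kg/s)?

ṁ_c = 15.2 kg/s

Heat released by hot stream: Q = 11.3 × 0.850 × (47.5 − -13.0) = 581.1 kJ/s
Energy balance on cold side (adiabatic exchanger): Q = ṁ_c·Cp_c·(T_c,out − T_c,in)
ṁ_c = 581.1 / [2.24 × (-8.18 − -25.3)] = 15.153 kg/s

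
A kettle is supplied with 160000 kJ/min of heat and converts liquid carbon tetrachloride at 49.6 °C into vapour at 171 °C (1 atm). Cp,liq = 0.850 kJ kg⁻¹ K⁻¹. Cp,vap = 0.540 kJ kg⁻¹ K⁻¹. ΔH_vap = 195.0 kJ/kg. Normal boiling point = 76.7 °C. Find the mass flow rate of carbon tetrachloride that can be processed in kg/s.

ṁ = 9.91 kg/s

Δh = 0.850×(76.7−49.6) + 195.0 + 0.540×(171−76.7) = 268.96 kJ/kg
Q = 160000 kJ/min = 2666.7 kJ/s = 2666.7 kJ/s
ṁ = Q/Δh = 2666.7 / 268.96 = 9.9148 kg/s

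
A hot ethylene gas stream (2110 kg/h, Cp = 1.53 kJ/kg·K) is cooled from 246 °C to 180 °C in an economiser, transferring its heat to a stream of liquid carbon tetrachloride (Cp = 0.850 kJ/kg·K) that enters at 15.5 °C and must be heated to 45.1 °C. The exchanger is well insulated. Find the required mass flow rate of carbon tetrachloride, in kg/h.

Heat released by hot stream: Q = 2110 × 1.53 × (246 − 180) = 213070 kJ/h
Energy balance on cold side (adiabatic exchanger): Q = ṁ_c·Cp_c·(T_c,out − T_c,in)
ṁ_c = 213070 / [0.850 × (45.1 − 15.5)] = 8468.5 kg/h

ṁ_c = 8470 kg/h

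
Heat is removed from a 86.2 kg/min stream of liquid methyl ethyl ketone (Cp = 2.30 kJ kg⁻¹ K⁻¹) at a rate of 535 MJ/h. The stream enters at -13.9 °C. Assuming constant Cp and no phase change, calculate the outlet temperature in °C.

Q = 535 MJ/h = 8916.7 kJ/min
ΔT = Q/(ṁ·Cp) = 8916.7/(86.2×2.30) = 44.975 K
T_out = -13.9 − 44.975 = -58.875 °C

T_out = -58.9 °C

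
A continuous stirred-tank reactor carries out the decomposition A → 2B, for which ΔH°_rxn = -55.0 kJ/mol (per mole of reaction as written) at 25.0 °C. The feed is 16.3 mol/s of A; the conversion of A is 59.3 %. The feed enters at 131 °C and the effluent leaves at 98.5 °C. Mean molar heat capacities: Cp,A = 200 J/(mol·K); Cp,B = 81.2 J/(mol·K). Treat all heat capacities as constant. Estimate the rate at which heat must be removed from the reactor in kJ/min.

Extent of reaction ξ = 0.593 × 16.3 = 9.6659 mol/s
Reaction term: ξ·ΔH°_rxn = 9.6659 × -55.0 = -531.62 kJ/s
Sensible, feed 131→25 °C: -345.56 kJ/s
Outlet flows (mol/s): A 6.6341, B 19.332
Sensible, products 25→98.5 °C: 212.9 kJ/s
Q = ΔH = -664.29 kJ/s = -664.29 kW
Heat removed = 39857 kJ/min

Q_out = 39900 kJ/min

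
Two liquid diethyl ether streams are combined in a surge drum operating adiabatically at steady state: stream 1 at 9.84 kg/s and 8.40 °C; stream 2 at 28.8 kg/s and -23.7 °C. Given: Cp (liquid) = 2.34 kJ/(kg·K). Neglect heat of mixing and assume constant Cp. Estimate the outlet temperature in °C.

Energy balance with Q = 0: Σ ṁᵢCp,ᵢ(T_out − Tᵢ) = 0
T_out = Σ ṁᵢCp,ᵢTᵢ / Σ ṁᵢCp,ᵢ
      = -1403.8 / 90.418 = -15.525 °C

T_out = -15.5 °C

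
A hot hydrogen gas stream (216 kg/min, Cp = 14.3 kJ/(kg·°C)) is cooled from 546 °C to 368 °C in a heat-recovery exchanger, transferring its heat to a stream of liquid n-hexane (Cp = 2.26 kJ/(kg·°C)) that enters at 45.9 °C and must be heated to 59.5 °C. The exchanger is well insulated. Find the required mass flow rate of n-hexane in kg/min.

ṁ_c = 17900 kg/min

Heat released by hot stream: Q = 216 × 14.3 × (546 − 368) = 549810 kJ/min
Energy balance on cold side (adiabatic exchanger): Q = ṁ_c·Cp_c·(T_c,out − T_c,in)
ṁ_c = 549810 / [2.26 × (59.5 − 45.9)] = 17888 kg/min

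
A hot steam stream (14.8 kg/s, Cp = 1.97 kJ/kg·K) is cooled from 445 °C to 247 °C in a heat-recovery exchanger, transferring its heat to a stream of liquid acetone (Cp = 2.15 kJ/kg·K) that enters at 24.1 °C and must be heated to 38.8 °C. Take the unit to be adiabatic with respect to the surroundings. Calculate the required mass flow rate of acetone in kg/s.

Heat released by hot stream: Q = 14.8 × 1.97 × (445 − 247) = 5772.9 kJ/s
Energy balance on cold side (adiabatic exchanger): Q = ṁ_c·Cp_c·(T_c,out − T_c,in)
ṁ_c = 5772.9 / [2.15 × (38.8 − 24.1)] = 182.66 kg/s

ṁ_c = 183 kg/s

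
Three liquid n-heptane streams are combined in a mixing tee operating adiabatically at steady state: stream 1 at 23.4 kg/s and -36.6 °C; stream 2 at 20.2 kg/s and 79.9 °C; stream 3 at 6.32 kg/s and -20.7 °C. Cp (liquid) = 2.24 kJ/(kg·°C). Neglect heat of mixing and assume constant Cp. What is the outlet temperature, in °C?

T_out = 12.6 °C

Adiabatic, steady state ⇒ Σ ṁᵢCp,ᵢ(T_out − Tᵢ) = 0
Σ ṁᵢCp,ᵢTᵢ = 23.4×2.24×-36.6 + 20.2×2.24×79.9 + 6.32×2.24×-20.7 = 1403.8
Σ ṁᵢCp,ᵢ = 23.4×2.24 + 20.2×2.24 + 6.32×2.24 = 111.82
T_out = 1403.8 / 111.82 = 12.554 °C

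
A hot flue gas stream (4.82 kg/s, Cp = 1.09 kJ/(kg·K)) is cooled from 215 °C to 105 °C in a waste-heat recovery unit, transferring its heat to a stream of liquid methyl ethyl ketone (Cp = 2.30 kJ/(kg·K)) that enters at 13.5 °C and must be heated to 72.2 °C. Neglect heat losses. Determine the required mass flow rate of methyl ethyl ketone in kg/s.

ṁ_c = 4.28 kg/s

Heat released by hot stream: Q = 4.82 × 1.09 × (215 − 105) = 577.92 kJ/s
Energy balance on cold side (adiabatic exchanger): Q = ṁ_c·Cp_c·(T_c,out − T_c,in)
ṁ_c = 577.92 / [2.30 × (72.2 − 13.5)] = 4.2806 kg/s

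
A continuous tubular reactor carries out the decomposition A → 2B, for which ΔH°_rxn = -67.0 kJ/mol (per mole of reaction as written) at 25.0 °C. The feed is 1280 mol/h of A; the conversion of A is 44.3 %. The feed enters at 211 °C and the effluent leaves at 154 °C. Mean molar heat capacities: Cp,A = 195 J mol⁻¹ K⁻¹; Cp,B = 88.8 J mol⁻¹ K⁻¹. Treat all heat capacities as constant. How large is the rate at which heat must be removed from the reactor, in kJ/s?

Extent of reaction ξ = 0.443 × 1280 = 567.04 mol/h
Reaction term: ξ·ΔH°_rxn = 567.04 × -67.0 = -37992 kJ/h
Sensible, feed 211→25 °C: -46426 kJ/h
Outlet flows (mol/h): A 712.96, B 1134.1
Sensible, products 25→154 °C: 30926 kJ/h
Q = ΔH = -53492 kJ/h = -14.859 kW
Heat removed = 14.859 kJ/s

Q_out = 14.9 kJ/s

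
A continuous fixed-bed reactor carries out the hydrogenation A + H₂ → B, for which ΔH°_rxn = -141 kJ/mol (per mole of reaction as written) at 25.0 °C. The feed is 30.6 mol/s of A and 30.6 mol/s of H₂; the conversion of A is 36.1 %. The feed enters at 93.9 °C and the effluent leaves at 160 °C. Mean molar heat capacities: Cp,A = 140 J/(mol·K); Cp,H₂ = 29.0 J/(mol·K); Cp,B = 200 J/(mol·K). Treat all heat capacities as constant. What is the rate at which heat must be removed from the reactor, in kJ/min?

Q_out = 70200 kJ/min

Extent of reaction ξ = 0.361 × 30.6 = 11.047 mol/s
Reaction term: ξ·ΔH°_rxn = 11.047 × -141 = -1557.6 kJ/s
Sensible, feed 93.9→25 °C: -356.31 kJ/s
Outlet flows (mol/s): A 19.553, H₂ 19.553, B 11.047
Sensible, products 25→160 °C: 744.37 kJ/s
Q = ΔH = -1169.5 kJ/s = -1169.5 kW
Heat removed = 70171 kJ/min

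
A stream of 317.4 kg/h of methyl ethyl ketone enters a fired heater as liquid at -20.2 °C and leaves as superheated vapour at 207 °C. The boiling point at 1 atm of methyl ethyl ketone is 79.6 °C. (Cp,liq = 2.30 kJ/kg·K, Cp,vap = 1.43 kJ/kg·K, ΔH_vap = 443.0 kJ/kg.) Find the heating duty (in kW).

liquid -20.2→79.6 °C: 229.54 kJ/kg
vaporisation at 79.6 °C: 443 kJ/kg
vapour 79.6→207 °C: 182.18 kJ/kg
Δh = 229.54 + 443 + 182.18 = 854.72 kJ/kg
Q = ṁ·Δh = 317.4 kg/h × 854.72 kJ/kg = 271290 kJ/h
|Q| = 75.358 kW

Q = 75.4 kW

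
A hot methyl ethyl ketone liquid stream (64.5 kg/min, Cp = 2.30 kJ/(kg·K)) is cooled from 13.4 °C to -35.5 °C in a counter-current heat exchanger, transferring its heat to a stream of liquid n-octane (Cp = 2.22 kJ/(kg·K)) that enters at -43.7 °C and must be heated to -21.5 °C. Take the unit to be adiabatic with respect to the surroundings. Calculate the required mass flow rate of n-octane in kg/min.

Heat released by hot stream: Q = 64.5 × 2.30 × (13.4 − -35.5) = 7254.3 kJ/min
Energy balance on cold side (adiabatic exchanger): Q = ṁ_c·Cp_c·(T_c,out − T_c,in)
ṁ_c = 7254.3 / [2.22 × (-21.5 − -43.7)] = 147.19 kg/min

ṁ_c = 147 kg/min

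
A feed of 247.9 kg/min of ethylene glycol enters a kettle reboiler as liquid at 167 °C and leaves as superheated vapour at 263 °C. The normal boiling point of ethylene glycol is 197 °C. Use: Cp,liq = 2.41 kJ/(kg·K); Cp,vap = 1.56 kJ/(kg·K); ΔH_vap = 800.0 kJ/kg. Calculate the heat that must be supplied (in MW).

liquid 167→197 °C: 72.3 kJ/kg
vaporisation at 197 °C: 800 kJ/kg
vapour 197→263 °C: 102.96 kJ/kg
Δh = 72.3 + 800 + 102.96 = 975.26 kJ/kg
Q = ṁ·Δh = 247.9 kg/min × 975.26 kJ/kg = 241770 kJ/min
|Q| = 4029.4 kW = 4.0294 MW

Q = 4.03 MW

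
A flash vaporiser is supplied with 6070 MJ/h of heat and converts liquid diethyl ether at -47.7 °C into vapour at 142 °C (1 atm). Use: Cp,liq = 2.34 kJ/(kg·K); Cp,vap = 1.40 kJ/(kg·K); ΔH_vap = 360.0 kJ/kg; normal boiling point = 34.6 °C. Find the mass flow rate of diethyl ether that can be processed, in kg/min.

ṁ = 144 kg/min

Δh = 2.34×(34.6−-47.7) + 360.0 + 1.40×(142−34.6) = 702.94 kJ/kg
Q = 6070 MJ/h = 1686.1 kJ/s = 101170 kJ/min
ṁ = Q/Δh = 101170 / 702.94 = 143.92 kg/min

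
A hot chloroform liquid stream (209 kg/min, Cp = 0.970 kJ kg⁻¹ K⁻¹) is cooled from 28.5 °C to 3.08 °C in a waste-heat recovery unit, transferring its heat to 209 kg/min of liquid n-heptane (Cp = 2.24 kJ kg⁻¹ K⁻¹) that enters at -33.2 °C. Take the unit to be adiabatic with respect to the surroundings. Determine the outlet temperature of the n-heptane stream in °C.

T_c,out = -22.2 °C

Heat released by hot stream: Q = 209 × 0.970 × (28.5 − 3.08) = 5153.4 kJ/min
Energy balance on cold side (adiabatic exchanger): Q = ṁ_c·Cp_c·(T_c,out − T_c,in)
T_c,out = -33.2 + 5153.4/(209 × 2.24) = -22.192 °C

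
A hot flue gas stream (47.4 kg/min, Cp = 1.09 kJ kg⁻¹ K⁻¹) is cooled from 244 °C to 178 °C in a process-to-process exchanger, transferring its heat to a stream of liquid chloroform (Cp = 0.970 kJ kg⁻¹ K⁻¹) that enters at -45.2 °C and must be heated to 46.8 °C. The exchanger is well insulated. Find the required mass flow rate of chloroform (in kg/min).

ṁ_c = 38.2 kg/min

Heat released by hot stream: Q = 47.4 × 1.09 × (244 − 178) = 3410 kJ/min
Energy balance on cold side (adiabatic exchanger): Q = ṁ_c·Cp_c·(T_c,out − T_c,in)
ṁ_c = 3410 / [0.970 × (46.8 − -45.2)] = 38.211 kg/min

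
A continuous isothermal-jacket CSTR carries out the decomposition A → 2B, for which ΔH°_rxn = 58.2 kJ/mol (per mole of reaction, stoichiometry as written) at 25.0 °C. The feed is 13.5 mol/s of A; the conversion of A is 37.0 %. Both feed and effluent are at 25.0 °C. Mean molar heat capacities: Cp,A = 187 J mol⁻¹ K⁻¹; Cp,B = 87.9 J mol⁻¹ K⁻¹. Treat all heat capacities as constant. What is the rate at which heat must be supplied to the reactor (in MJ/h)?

Q_in = 1050 MJ/h

Extent of reaction ξ = 0.370 × 13.5 = 4.995 mol/s
Reaction term: ξ·ΔH°_rxn = 4.995 × 58.2 = 290.71 kJ/s
Q = ΔH = 290.71 kJ/s = 290.71 kW
Heat supplied = 1046.6 MJ/h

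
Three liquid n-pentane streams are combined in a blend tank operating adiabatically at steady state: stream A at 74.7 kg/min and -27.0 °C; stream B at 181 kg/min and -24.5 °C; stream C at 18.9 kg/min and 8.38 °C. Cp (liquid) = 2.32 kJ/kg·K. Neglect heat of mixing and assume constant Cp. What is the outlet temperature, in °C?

Energy balance with Q = 0: Σ ṁᵢCp,ᵢ(T_out − Tᵢ) = 0
T_out = Σ ṁᵢCp,ᵢTᵢ / Σ ṁᵢCp,ᵢ
      = -14600 / 637.07 = -22.917 °C

T_out = -22.9 °C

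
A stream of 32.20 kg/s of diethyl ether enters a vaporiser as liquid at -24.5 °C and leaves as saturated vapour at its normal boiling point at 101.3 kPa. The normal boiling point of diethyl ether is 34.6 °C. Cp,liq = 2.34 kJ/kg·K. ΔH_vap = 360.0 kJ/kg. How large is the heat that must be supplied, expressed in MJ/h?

Q = 57800 MJ/h

liquid -24.5→34.6 °C: 138.29 kJ/kg
vaporisation at 34.6 °C: 360 kJ/kg
Δh = 138.29 + 360 = 498.29 kJ/kg
Q = ṁ·Δh = 32.20 kg/s × 498.29 kJ/kg = 16045 kJ/s
|Q| = 16045 kW = 57762 MJ/h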